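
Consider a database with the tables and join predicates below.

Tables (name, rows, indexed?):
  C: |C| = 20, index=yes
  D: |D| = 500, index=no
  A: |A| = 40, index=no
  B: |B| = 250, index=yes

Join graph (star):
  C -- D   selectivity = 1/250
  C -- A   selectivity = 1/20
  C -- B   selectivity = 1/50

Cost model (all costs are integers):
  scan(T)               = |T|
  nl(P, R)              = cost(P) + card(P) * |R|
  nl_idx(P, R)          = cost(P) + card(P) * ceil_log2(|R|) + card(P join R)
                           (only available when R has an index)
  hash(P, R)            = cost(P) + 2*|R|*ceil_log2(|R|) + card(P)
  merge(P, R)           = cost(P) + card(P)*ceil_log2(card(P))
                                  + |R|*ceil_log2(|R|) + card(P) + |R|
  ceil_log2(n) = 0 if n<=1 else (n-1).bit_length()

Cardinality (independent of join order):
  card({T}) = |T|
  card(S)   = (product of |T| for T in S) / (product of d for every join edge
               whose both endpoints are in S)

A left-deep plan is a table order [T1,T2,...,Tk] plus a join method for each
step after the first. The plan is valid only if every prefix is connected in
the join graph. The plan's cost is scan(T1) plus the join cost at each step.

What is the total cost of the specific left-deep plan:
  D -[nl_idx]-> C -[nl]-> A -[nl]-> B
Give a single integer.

step 1: scan D: cost=500, card=500
step 2: join C via nl_idx
    card(P join C) = 500*20/(250) = 40
    cost = 500 + 500*5 + 40 = 3040
step 3: join A via nl
    card(P join A) = 40*40/(20) = 80
    cost = 3040 + 40*40 = 4640
step 4: join B via nl
    card(P join B) = 80*250/(50) = 400
    cost = 4640 + 80*250 = 24640

24640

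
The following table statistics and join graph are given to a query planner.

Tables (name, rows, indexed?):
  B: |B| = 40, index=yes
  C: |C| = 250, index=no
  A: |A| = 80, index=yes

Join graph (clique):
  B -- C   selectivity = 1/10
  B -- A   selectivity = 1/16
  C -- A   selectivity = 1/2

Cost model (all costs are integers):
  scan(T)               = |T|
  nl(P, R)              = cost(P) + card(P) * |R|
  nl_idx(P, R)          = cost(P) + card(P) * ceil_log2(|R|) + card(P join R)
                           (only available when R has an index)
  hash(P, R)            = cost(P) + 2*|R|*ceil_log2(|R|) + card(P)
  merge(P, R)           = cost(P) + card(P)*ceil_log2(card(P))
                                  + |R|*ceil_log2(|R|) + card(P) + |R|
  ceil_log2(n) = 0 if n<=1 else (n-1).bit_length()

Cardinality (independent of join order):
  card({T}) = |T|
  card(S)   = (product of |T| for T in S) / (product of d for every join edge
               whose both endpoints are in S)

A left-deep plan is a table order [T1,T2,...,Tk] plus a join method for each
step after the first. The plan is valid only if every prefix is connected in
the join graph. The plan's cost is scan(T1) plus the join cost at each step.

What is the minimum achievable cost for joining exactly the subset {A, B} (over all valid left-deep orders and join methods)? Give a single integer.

520

Selinger DP over subsets of {A,B}:
  {B}: scan cost=40, card=40
  {A}: scan cost=80, card=80
  {AB}: card=200; try (A,nl_idx)→520, (B,hash)→640, (B,nl_idx)→760, (A,merge)→960, (B,merge)→1000, (A,hash)→1200 …(+2); best=520 via (A,nl_idx)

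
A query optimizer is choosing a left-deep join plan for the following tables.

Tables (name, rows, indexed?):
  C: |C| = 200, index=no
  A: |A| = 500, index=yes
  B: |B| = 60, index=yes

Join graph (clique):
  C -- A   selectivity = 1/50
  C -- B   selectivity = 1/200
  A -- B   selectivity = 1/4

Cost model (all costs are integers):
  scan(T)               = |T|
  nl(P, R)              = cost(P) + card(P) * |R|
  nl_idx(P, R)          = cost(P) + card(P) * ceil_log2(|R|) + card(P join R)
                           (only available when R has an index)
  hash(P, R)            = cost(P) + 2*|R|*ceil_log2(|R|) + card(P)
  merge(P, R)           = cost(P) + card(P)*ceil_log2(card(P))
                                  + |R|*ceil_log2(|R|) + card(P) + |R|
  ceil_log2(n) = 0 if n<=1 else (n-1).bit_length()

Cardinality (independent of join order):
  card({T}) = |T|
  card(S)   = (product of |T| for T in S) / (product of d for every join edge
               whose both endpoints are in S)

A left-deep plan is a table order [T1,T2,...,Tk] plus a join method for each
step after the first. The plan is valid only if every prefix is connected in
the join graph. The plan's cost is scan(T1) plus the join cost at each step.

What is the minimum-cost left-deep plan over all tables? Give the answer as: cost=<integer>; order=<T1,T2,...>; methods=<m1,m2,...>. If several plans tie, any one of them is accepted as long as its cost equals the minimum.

cost=1810; order=C,B,A; methods=hash,nl_idx

Selinger DP (subsets sized 1..n):
  {C}: scan cost=200, card=200
  {A}: scan cost=500, card=500
  {B}: scan cost=60, card=60
  {AC}: card=2000; try (A,nl_idx)→4000, (C,hash)→4200, (A,merge)→7000, (C,merge)→7300, (A,hash)→9400, (A,nl)→100200 …(+1); best=4000 via (A,nl_idx)
  {BC}: card=60; try (B,hash)→1120, (B,nl_idx)→1460, (C,merge)→2280, (B,merge)→2420, (C,hash)→3320, (C,nl)→12060 …(+1); best=1120 via (B,hash)
  {AB}: card=7500; try (B,hash)→1720, (A,merge)→5480, (B,merge)→5920, (A,nl_idx)→8100, (A,hash)→9120, (B,nl_idx)→11000 …(+2); best=1720 via (B,hash)
  {ABC}: card=150; try (A,nl_idx)→1810, (A,merge)→6540, (B,hash)→6720, (A,hash)→10180, (C,hash)→12420, (B,nl_idx)→16150 …(+5); best=1810 via (A,nl_idx)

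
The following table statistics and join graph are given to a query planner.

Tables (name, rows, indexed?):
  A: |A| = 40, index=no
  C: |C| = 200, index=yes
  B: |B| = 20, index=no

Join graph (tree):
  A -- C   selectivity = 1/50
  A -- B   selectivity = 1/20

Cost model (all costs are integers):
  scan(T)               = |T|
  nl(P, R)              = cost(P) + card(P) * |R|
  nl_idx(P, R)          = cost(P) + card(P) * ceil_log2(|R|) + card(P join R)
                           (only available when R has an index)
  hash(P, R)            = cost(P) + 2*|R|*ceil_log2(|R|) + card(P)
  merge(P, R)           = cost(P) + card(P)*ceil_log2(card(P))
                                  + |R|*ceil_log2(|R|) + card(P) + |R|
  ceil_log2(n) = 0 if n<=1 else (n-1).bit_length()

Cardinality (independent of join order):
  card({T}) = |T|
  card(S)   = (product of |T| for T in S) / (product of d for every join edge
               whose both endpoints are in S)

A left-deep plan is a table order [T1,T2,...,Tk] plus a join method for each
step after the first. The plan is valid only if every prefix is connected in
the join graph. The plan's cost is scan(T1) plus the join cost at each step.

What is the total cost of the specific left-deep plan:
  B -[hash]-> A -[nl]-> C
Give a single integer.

step 1: scan B: cost=20, card=20
step 2: join A via hash
    card(P join A) = 20*40/(20) = 40
    cost = 20 + 2*40*6 + 20 = 520
step 3: join C via nl
    card(P join C) = 40*200/(50) = 160
    cost = 520 + 40*200 = 8520

8520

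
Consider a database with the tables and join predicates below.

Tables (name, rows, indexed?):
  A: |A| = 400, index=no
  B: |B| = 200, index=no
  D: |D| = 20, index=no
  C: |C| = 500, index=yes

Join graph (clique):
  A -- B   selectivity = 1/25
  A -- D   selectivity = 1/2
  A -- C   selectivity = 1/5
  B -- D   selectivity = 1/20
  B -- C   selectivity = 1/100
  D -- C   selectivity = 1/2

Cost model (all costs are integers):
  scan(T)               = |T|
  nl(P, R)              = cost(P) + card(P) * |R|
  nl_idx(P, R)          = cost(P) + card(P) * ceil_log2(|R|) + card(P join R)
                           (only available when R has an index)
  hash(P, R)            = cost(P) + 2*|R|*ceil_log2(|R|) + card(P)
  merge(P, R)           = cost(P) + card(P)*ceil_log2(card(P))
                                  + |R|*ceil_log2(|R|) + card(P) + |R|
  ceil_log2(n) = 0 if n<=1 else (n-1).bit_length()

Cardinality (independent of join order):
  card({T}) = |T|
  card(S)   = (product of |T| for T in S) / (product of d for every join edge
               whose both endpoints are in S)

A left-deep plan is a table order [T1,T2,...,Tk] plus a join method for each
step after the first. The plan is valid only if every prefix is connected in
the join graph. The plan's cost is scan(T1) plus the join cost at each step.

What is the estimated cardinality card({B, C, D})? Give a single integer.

500

Tables in S: B(200), C(500), D(20)
Edges inside S: B-D(d=20), B-C(d=100), D-C(d=2)
numerator = 200 * 500 * 20 = 2000000
denominator = 20 * 100 * 2 = 4000
card(S) = 2000000 / 4000 = 500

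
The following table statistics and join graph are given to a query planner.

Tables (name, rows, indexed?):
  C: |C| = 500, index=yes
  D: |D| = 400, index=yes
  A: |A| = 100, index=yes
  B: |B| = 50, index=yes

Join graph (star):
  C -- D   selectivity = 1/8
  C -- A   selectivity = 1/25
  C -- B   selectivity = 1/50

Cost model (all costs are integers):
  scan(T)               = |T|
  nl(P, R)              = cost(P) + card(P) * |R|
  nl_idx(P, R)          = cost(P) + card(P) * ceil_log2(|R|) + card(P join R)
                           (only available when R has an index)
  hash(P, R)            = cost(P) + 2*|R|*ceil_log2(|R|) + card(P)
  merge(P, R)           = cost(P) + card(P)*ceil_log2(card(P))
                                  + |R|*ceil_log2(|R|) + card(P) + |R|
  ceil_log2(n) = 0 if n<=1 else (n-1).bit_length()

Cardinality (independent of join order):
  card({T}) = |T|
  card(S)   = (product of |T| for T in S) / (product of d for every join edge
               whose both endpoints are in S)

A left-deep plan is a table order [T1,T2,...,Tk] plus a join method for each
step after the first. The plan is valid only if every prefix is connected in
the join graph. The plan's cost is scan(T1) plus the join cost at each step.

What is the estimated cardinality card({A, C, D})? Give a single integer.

100000

Tables in S: A(100), C(500), D(400)
Edges inside S: C-D(d=8), C-A(d=25)
numerator = 100 * 500 * 400 = 20000000
denominator = 8 * 25 = 200
card(S) = 20000000 / 200 = 100000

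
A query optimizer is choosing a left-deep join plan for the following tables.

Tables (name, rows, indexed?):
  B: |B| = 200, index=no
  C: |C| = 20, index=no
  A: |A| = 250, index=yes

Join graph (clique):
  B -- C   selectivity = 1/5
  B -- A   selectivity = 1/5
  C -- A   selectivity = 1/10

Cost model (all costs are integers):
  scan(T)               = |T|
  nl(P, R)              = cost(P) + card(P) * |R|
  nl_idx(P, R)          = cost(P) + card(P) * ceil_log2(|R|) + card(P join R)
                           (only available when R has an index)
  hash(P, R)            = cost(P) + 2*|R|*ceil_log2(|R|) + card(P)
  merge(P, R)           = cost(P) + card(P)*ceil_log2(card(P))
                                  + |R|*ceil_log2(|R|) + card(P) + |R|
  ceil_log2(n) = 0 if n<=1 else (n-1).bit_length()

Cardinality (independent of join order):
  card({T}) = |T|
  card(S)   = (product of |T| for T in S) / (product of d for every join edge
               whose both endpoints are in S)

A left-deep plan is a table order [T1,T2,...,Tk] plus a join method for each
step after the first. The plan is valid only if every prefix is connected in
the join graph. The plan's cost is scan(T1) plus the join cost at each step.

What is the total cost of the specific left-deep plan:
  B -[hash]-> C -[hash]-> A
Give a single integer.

5400

step 1: scan B: cost=200, card=200
step 2: join C via hash
    card(P join C) = 200*20/(5) = 800
    cost = 200 + 2*20*5 + 200 = 600
step 3: join A via hash
    card(P join A) = 800*250/(5*10) = 4000
    cost = 600 + 2*250*8 + 800 = 5400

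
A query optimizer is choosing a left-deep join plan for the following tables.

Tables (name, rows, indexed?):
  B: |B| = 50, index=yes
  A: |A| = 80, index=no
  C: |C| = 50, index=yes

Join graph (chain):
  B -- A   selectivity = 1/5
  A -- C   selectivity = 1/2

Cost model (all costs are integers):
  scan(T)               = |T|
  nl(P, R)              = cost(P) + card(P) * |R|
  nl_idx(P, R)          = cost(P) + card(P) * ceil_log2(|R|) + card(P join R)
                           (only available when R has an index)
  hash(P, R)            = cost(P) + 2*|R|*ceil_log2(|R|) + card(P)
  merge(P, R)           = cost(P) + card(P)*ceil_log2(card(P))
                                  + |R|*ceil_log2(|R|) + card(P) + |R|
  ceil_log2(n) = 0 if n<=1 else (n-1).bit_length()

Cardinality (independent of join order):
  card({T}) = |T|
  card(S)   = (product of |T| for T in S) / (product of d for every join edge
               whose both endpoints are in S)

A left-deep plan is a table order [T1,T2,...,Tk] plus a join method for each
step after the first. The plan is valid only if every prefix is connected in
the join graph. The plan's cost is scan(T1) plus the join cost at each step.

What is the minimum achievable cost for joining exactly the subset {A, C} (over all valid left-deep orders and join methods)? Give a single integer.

Selinger DP over subsets of {A,C}:
  {A}: scan cost=80, card=80
  {C}: scan cost=50, card=50
  {AC}: card=2000; try (C,hash)→760, (A,merge)→1040, (C,merge)→1070, (A,hash)→1220, (C,nl_idx)→2560, (A,nl)→4050 …(+1); best=760 via (C,hash)

760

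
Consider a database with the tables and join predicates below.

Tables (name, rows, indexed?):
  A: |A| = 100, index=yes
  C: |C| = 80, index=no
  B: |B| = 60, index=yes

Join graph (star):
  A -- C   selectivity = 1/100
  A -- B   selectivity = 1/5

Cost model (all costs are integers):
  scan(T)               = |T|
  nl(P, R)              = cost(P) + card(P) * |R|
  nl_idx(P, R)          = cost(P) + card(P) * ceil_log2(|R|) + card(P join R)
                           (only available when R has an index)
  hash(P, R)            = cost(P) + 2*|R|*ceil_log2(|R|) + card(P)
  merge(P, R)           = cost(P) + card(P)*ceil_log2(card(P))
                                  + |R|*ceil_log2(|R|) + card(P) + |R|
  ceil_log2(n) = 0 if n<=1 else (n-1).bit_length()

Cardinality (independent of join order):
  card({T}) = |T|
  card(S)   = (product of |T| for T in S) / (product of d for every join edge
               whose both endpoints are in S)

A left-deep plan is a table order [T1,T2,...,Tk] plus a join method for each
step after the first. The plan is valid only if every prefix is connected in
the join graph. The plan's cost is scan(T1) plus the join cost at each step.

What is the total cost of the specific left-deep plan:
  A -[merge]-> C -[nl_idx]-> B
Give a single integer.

2980

step 1: scan A: cost=100, card=100
step 2: join C via merge
    card(P join C) = 100*80/(100) = 80
    cost = 100 + 100*7 + 80*7 + 100 + 80 = 1540
step 3: join B via nl_idx
    card(P join B) = 80*60/(5) = 960
    cost = 1540 + 80*6 + 960 = 2980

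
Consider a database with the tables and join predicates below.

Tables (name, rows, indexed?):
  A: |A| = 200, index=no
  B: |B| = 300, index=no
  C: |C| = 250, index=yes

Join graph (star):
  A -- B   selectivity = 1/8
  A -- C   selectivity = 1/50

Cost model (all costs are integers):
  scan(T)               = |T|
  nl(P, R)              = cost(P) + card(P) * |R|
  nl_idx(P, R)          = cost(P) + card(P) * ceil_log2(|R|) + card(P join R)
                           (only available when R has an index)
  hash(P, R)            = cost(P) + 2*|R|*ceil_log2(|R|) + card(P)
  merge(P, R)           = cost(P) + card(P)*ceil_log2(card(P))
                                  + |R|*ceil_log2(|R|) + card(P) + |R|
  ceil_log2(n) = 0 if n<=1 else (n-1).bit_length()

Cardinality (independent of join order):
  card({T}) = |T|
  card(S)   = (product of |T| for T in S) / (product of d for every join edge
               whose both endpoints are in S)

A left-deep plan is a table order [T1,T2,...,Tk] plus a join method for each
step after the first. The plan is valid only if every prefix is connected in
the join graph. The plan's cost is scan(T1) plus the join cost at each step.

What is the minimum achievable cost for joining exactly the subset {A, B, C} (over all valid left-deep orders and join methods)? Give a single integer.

9200

Selinger DP over subsets of {A,B,C}:
  {A}: scan cost=200, card=200
  {B}: scan cost=300, card=300
  {C}: scan cost=250, card=250
  {AB}: card=7500; try (A,hash)→3800, (B,merge)→5000, (A,merge)→5100, (B,hash)→5800, (B,nl)→60200, (A,nl)→60300; best=3800 via (A,hash)
  {AC}: card=1000; try (C,nl_idx)→2800, (A,hash)→3700, (C,merge)→4250, (A,merge)→4300, (C,hash)→4400, (C,nl)→50200 …(+1); best=2800 via (C,nl_idx)
  {ABC}: card=37500; try (B,hash)→9200, (C,hash)→15300, (B,merge)→16800, (C,nl_idx)→101300, (C,merge)→111050, (B,nl)→302800 …(+1); best=9200 via (B,hash)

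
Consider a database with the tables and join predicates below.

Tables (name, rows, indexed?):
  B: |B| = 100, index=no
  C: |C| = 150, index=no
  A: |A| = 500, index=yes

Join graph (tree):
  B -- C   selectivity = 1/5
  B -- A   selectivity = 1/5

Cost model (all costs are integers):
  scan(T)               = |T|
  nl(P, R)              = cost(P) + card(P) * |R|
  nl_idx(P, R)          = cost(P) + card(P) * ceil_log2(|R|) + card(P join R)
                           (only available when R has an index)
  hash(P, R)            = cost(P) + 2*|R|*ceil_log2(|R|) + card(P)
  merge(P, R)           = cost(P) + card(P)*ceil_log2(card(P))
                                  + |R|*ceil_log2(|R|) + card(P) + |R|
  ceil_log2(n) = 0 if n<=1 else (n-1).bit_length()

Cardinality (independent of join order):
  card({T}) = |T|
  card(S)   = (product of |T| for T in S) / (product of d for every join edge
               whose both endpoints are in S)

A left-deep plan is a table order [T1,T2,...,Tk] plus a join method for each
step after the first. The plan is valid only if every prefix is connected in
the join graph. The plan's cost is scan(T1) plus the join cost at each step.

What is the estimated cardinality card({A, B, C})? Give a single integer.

300000

Tables in S: A(500), B(100), C(150)
Edges inside S: B-C(d=5), B-A(d=5)
numerator = 500 * 100 * 150 = 7500000
denominator = 5 * 5 = 25
card(S) = 7500000 / 25 = 300000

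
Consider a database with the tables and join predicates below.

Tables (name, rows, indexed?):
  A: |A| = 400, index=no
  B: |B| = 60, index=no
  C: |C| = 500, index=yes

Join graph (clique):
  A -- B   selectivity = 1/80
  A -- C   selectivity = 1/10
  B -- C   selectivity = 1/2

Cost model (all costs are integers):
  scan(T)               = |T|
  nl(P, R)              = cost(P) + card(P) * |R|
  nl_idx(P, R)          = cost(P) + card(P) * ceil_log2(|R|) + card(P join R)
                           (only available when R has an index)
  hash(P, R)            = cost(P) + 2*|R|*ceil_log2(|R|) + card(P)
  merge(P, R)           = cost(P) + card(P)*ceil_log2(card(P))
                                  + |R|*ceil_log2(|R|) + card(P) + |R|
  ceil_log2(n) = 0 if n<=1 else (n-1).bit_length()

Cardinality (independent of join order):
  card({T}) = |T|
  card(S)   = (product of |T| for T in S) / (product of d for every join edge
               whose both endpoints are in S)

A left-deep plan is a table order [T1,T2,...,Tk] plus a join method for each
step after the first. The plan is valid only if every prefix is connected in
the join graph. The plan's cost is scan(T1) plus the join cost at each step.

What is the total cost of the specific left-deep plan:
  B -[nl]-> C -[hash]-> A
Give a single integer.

step 1: scan B: cost=60, card=60
step 2: join C via nl
    card(P join C) = 60*500/(2) = 15000
    cost = 60 + 60*500 = 30060
step 3: join A via hash
    card(P join A) = 15000*400/(80*10) = 7500
    cost = 30060 + 2*400*9 + 15000 = 52260

52260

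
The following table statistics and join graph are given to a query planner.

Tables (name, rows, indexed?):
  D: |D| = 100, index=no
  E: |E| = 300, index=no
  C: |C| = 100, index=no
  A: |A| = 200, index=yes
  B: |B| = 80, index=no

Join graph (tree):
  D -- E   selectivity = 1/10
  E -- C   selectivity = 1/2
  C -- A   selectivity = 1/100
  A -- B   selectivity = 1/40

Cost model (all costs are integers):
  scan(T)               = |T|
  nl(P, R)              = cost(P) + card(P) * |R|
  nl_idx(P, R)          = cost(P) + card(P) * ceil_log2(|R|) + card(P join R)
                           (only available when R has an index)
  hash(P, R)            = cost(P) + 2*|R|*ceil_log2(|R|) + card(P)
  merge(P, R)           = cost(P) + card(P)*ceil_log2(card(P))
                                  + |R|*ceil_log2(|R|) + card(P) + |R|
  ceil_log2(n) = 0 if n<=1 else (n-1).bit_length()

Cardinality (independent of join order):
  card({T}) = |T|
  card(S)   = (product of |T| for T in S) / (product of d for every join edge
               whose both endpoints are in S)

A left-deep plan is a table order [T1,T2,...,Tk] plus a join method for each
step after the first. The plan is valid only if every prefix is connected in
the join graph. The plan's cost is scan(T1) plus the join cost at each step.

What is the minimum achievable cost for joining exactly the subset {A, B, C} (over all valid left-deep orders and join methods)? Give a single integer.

Selinger DP over subsets of {A,B,C}:
  {C}: scan cost=100, card=100
  {A}: scan cost=200, card=200
  {B}: scan cost=80, card=80
  {AC}: card=200; try (A,nl_idx)→1100, (C,hash)→1800, (A,merge)→2700, (C,merge)→2800, (A,hash)→3400, (A,nl)→20100 …(+1); best=1100 via (A,nl_idx)
  {AB}: card=400; try (A,nl_idx)→1120, (B,hash)→1520, (A,merge)→2520, (B,merge)→2640, (A,hash)→3360, (A,nl)→16080 …(+1); best=1120 via (A,nl_idx)
  {ABC}: card=400; try (B,hash)→2420, (C,hash)→2920, (B,merge)→3540, (C,merge)→5920, (B,nl)→17100, (C,nl)→41120; best=2420 via (B,hash)

2420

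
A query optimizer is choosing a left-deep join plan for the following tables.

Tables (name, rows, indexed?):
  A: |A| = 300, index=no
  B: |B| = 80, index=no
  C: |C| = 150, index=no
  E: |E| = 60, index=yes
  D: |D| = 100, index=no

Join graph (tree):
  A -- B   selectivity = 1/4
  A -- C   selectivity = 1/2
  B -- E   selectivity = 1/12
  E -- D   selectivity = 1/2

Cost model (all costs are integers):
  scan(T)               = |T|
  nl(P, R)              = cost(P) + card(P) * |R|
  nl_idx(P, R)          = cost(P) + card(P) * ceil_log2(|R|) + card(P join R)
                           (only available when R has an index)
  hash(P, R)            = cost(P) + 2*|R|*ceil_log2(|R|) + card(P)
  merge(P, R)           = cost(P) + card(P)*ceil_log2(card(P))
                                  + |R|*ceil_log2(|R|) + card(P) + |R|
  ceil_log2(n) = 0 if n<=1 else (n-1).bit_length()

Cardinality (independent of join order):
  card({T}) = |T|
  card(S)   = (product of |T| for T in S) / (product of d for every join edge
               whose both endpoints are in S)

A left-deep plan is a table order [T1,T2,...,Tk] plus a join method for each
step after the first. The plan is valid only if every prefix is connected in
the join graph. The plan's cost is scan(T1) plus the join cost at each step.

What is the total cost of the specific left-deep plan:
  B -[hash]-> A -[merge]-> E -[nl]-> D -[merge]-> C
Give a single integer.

36091330

step 1: scan B: cost=80, card=80
step 2: join A via hash
    card(P join A) = 80*300/(4) = 6000
    cost = 80 + 2*300*9 + 80 = 5560
step 3: join E via merge
    card(P join E) = 6000*60/(12) = 30000
    cost = 5560 + 6000*13 + 60*6 + 6000 + 60 = 89980
step 4: join D via nl
    card(P join D) = 30000*100/(2) = 1500000
    cost = 89980 + 30000*100 = 3089980
step 5: join C via merge
    card(P join C) = 1500000*150/(2) = 112500000
    cost = 3089980 + 1500000*21 + 150*8 + 1500000 + 150 = 36091330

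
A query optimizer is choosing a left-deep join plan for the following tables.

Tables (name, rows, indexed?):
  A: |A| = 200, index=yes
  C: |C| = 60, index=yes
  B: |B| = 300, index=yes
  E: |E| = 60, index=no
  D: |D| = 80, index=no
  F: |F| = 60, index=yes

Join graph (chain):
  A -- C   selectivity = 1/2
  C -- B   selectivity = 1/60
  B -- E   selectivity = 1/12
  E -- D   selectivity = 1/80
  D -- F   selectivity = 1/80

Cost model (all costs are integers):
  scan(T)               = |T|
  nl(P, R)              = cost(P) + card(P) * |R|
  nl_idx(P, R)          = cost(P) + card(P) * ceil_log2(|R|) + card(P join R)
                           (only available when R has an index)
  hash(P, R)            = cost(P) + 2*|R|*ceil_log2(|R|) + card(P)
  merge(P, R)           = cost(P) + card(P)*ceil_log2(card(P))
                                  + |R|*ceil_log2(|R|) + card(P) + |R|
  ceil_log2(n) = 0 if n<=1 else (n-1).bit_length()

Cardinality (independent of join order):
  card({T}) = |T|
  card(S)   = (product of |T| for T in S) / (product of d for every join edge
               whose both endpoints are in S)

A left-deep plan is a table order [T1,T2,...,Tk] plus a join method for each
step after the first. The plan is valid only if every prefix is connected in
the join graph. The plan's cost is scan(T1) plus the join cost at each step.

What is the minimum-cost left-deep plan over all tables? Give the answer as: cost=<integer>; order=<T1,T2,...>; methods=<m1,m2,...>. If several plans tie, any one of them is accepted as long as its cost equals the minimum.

Selinger DP (subsets sized 1..n):
  {A}: scan cost=200, card=200
  {C}: scan cost=60, card=60
  {B}: scan cost=300, card=300
  {E}: scan cost=60, card=60
  {D}: scan cost=80, card=80
  {F}: scan cost=60, card=60
  {AC}: card=6000; try (C,hash)→1120, (A,merge)→2280, (C,merge)→2420, (A,hash)→3320, (A,nl_idx)→6540, (C,nl_idx)→7400 …(+2); best=1120 via (C,hash)
  {BC}: card=300; try (B,nl_idx)→900, (C,hash)→1320, (C,nl_idx)→2400, (B,merge)→3480, (C,merge)→3720, (B,hash)→5520 …(+2); best=900 via (B,nl_idx)
  {BE}: card=1500; try (E,hash)→1320, (B,nl_idx)→2100, (B,merge)→3480, (E,merge)→3720, (B,hash)→5520, (B,nl)→18060 …(+1); best=1320 via (E,hash)
  {DE}: card=60; try (E,hash)→880, (D,merge)→1120, (E,merge)→1140, (D,hash)→1240, (D,nl)→4860, (E,nl)→4880; best=880 via (E,hash)
  {DF}: card=60; try (F,nl_idx)→620, (F,hash)→880, (D,merge)→1120, (F,merge)→1140, (D,hash)→1240, (D,nl)→4860 …(+1); best=620 via (F,nl_idx)
  {ABC}: card=30000; try (A,hash)→4400, (A,merge)→5700, (B,hash)→12520, (A,nl_idx)→33300, (A,nl)→60900, (B,nl_idx)→85120 …(+2); best=4400 via (A,hash)
  {BCE}: card=1500; try (E,hash)→1920, (C,hash)→3540, (E,merge)→4320, (C,nl_idx)→11820, (E,nl)→18900, (C,merge)→19740 …(+1); best=1920 via (E,hash)
  {BDE}: card=1500; try (B,nl_idx)→2920, (D,hash)→3940, (B,merge)→4300, (B,hash)→6340, (B,nl)→18880, (D,merge)→19960 …(+1); best=2920 via (B,nl_idx)
  {DEF}: card=45; try (F,nl_idx)→1285, (E,hash)→1400, (E,merge)→1460, (F,hash)→1660, (F,merge)→1720, (E,nl)→4220 …(+1); best=1285 via (F,nl_idx)
  {ABCE}: card=150000; try (A,hash)→6620, (A,merge)→21720, (E,hash)→35120, (A,nl_idx)→163920, (A,nl)→301920, (E,merge)→484820 …(+1); best=6620 via (A,hash)
  {BCDE}: card=1500; try (D,hash)→4540, (C,hash)→5140, (C,nl_idx)→13420, (D,merge)→20560, (C,merge)→21340, (C,nl)→92920 …(+1); best=4540 via (D,hash)
  {BDEF}: card=1125; try (B,nl_idx)→2815, (B,merge)→4600, (F,hash)→5140, (B,hash)→6730, (F,nl_idx)→13045, (B,nl)→14785 …(+2); best=2815 via (B,nl_idx)
  {ABCDE}: card=150000; try (A,hash)→9240, (A,merge)→24340, (D,hash)→157740, (A,nl_idx)→166540, (A,nl)→304540, (D,merge)→2857260 …(+1); best=9240 via (A,hash)
  {BCDEF}: card=1125; try (C,hash)→4660, (F,hash)→6760, (C,nl_idx)→10690, (F,nl_idx)→14665, (C,merge)→16735, (F,merge)→22960 …(+2); best=4660 via (C,hash)
  {ABCDEF}: card=112500; try (A,hash)→8985, (A,merge)→19960, (A,nl_idx)→126160, (F,hash)→159960, (A,nl)→229660, (F,nl_idx)→1021740 …(+2); best=8985 via (A,hash)

cost=8985; order=D,E,F,B,C,A; methods=hash,nl_idx,nl_idx,hash,hash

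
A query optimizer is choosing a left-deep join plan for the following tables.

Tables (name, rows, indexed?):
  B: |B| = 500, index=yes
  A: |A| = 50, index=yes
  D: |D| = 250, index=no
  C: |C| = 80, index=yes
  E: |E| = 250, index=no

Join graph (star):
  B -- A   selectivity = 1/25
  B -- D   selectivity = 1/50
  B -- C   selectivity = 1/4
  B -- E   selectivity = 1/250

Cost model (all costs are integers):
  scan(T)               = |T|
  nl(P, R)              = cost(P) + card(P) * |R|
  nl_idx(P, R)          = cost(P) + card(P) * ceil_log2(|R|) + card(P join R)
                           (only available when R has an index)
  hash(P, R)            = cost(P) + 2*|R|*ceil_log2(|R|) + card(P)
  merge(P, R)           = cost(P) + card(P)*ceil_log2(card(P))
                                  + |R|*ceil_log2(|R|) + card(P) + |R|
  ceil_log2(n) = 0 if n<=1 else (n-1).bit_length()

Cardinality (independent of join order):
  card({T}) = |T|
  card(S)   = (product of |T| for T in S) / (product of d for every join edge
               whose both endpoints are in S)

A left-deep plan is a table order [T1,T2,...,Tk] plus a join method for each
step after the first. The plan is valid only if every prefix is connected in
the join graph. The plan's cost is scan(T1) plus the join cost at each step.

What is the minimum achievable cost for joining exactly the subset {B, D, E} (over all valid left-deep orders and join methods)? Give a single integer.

7500

Selinger DP over subsets of {B,D,E}:
  {B}: scan cost=500, card=500
  {D}: scan cost=250, card=250
  {E}: scan cost=250, card=250
  {BD}: card=2500; try (D,hash)→5000, (B,nl_idx)→5000, (B,merge)→7500, (D,merge)→7750, (B,hash)→9500, (B,nl)→125250 …(+1); best=5000 via (D,hash)
  {BE}: card=500; try (B,nl_idx)→3000, (E,hash)→5000, (B,merge)→7500, (E,merge)→7750, (B,hash)→9500, (B,nl)→125250 …(+1); best=3000 via (B,nl_idx)
  {BDE}: card=2500; try (D,hash)→7500, (D,merge)→10250, (E,hash)→11500, (E,merge)→39750, (D,nl)→128000, (E,nl)→630000; best=7500 via (D,hash)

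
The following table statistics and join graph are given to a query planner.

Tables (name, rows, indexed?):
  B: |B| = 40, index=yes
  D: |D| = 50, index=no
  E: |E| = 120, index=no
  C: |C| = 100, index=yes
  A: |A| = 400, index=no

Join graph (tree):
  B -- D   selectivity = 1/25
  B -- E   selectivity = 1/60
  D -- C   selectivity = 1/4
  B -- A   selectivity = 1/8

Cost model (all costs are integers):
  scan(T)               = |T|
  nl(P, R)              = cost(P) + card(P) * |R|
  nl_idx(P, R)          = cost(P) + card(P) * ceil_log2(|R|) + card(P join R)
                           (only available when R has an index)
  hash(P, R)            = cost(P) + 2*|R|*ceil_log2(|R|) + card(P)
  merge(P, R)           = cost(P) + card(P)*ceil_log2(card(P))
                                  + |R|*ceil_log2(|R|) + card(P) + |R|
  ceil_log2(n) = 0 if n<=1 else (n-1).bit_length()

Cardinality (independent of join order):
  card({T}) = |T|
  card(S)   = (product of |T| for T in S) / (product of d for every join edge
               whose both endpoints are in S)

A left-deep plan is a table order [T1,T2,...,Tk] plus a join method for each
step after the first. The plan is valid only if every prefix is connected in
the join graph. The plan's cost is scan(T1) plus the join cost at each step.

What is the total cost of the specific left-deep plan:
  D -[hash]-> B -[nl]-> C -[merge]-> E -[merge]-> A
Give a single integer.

step 1: scan D: cost=50, card=50
step 2: join B via hash
    card(P join B) = 50*40/(25) = 80
    cost = 50 + 2*40*6 + 50 = 580
step 3: join C via nl
    card(P join C) = 80*100/(4) = 2000
    cost = 580 + 80*100 = 8580
step 4: join E via merge
    card(P join E) = 2000*120/(60) = 4000
    cost = 8580 + 2000*11 + 120*7 + 2000 + 120 = 33540
step 5: join A via merge
    card(P join A) = 4000*400/(8) = 200000
    cost = 33540 + 4000*12 + 400*9 + 4000 + 400 = 89540

89540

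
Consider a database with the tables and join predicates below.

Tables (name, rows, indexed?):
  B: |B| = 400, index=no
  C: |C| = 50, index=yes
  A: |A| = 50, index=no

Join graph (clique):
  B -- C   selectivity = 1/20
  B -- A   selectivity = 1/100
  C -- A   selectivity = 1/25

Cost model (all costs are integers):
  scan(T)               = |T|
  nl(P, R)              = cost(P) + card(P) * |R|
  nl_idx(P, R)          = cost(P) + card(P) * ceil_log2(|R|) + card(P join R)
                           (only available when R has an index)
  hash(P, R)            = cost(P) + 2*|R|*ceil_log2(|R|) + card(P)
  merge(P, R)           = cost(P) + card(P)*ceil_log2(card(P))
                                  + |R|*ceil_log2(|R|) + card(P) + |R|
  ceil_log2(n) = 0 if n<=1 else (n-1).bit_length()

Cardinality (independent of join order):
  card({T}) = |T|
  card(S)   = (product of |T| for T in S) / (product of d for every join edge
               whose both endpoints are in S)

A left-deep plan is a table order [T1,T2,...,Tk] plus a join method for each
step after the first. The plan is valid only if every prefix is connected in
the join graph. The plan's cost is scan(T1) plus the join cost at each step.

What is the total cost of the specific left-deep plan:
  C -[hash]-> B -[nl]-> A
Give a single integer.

step 1: scan C: cost=50, card=50
step 2: join B via hash
    card(P join B) = 50*400/(20) = 1000
    cost = 50 + 2*400*9 + 50 = 7300
step 3: join A via nl
    card(P join A) = 1000*50/(100*25) = 20
    cost = 7300 + 1000*50 = 57300

57300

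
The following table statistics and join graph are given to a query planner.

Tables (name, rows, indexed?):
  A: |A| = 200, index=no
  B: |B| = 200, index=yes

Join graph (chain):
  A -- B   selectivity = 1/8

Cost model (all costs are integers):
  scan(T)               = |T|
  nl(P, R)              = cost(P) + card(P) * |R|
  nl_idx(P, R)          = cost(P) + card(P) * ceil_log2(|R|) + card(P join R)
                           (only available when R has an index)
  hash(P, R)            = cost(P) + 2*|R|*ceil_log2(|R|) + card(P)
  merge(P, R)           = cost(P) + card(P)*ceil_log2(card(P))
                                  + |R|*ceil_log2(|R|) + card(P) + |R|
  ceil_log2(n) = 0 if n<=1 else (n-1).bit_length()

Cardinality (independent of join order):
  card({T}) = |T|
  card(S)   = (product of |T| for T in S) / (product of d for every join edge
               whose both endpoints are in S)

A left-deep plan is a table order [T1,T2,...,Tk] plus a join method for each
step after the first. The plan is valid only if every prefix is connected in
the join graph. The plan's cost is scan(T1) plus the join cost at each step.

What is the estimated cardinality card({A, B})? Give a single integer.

5000

Tables in S: A(200), B(200)
Edges inside S: A-B(d=8)
numerator = 200 * 200 = 40000
denominator = 8 = 8
card(S) = 40000 / 8 = 5000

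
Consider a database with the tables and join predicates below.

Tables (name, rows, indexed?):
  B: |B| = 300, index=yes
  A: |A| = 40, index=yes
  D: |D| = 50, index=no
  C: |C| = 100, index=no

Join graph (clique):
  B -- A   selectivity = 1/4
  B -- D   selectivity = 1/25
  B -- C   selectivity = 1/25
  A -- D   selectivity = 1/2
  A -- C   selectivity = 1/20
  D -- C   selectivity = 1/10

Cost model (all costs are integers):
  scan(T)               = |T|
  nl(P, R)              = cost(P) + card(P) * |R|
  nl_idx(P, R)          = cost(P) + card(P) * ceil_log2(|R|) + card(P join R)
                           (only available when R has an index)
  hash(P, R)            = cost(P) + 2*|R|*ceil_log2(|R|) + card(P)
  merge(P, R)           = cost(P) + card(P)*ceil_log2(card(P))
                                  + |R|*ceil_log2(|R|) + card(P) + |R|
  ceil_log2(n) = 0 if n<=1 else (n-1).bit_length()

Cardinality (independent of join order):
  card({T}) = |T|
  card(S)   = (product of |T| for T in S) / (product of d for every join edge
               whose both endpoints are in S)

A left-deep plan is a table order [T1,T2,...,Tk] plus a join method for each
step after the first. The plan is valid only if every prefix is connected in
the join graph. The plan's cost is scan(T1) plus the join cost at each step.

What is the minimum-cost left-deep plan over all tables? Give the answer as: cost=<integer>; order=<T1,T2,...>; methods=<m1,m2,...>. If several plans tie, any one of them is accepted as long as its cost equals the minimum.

cost=3820; order=D,B,C,A; methods=nl_idx,hash,hash

Selinger DP (subsets sized 1..n):
  {B}: scan cost=300, card=300
  {A}: scan cost=40, card=40
  {D}: scan cost=50, card=50
  {C}: scan cost=100, card=100
  {AB}: card=3000; try (A,hash)→1080, (B,merge)→3320, (B,nl_idx)→3400, (A,merge)→3580, (A,nl_idx)→5100, (B,hash)→5480 …(+2); best=1080 via (A,hash)
  {BD}: card=600; try (B,nl_idx)→1100, (D,hash)→1200, (B,merge)→3400, (D,merge)→3650, (B,hash)→5500, (B,nl)→15050 …(+1); best=1100 via (B,nl_idx)
  {BC}: card=1200; try (C,hash)→2000, (B,nl_idx)→2200, (B,merge)→3900, (C,merge)→4100, (B,hash)→5600, (B,nl)→30100 …(+1); best=2000 via (C,hash)
  {AD}: card=1000; try (A,hash)→580, (D,merge)→670, (D,hash)→680, (A,merge)→680, (A,nl_idx)→1350, (D,nl)→2040 …(+1); best=580 via (A,hash)
  {AC}: card=200; try (A,hash)→680, (A,nl_idx)→900, (C,merge)→1120, (A,merge)→1180, (C,hash)→1480, (C,nl)→4040 …(+1); best=680 via (A,hash)
  {CD}: card=500; try (D,hash)→800, (C,merge)→1200, (D,merge)→1250, (C,hash)→1500, (C,nl)→5050, (D,nl)→5100; best=800 via (D,hash)
  {ABD}: card=3000; try (A,hash)→2180, (D,hash)→4680, (B,hash)→6980, (A,nl_idx)→7700, (A,merge)→7980, (B,nl_idx)→12580 …(+5); best=2180 via (A,hash)
  {ABC}: card=600; try (B,nl_idx)→3080, (A,hash)→3680, (C,hash)→5480, (B,merge)→5480, (B,hash)→6280, (A,nl_idx)→9800 …(+5); best=3080 via (B,nl_idx)
  {BCD}: card=240; try (C,hash)→3100, (D,hash)→3800, (B,nl_idx)→5540, (B,hash)→6700, (C,merge)→8500, (B,merge)→8800 …(+4); best=3100 via (C,hash)
  {ACD}: card=500; try (D,hash)→1480, (A,hash)→1780, (D,merge)→2830, (C,hash)→2980, (A,nl_idx)→4300, (A,merge)→6080 …(+4); best=1480 via (D,hash)
  {ABCD}: card=60; try (A,hash)→3820, (D,hash)→4280, (A,nl_idx)→4600, (A,merge)→5540, (B,nl_idx)→6040, (C,hash)→6580 …(+8); best=3820 via (A,hash)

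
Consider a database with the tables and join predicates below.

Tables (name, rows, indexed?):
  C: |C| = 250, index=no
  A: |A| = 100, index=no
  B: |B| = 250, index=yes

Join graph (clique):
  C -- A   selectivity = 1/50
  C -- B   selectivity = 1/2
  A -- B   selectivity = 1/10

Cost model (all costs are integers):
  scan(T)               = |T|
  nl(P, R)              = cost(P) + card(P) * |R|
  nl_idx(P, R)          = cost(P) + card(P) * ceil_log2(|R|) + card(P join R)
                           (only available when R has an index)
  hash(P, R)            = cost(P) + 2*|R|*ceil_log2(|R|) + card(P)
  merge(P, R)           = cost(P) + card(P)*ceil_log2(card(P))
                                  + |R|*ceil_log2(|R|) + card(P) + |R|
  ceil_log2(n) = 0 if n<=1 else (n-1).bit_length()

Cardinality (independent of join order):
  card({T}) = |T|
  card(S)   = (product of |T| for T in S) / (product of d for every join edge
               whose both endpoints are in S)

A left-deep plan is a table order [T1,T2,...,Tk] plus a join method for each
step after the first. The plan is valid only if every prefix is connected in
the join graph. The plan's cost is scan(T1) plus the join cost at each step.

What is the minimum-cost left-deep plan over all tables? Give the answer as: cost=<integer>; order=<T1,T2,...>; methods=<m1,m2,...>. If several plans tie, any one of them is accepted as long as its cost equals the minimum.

Selinger DP (subsets sized 1..n):
  {C}: scan cost=250, card=250
  {A}: scan cost=100, card=100
  {B}: scan cost=250, card=250
  {AC}: card=500; try (A,hash)→1900, (C,merge)→3150, (A,merge)→3300, (C,hash)→4200, (C,nl)→25100, (A,nl)→25250; best=1900 via (A,hash)
  {BC}: card=31250; try (C,hash)→4500, (B,hash)→4500, (C,merge)→4750, (B,merge)→4750, (B,nl_idx)→33500, (C,nl)→62750 …(+1); best=4500 via (C,hash)
  {AB}: card=2500; try (A,hash)→1900, (B,merge)→3150, (A,merge)→3300, (B,nl_idx)→3400, (B,hash)→4200, (B,nl)→25100 …(+1); best=1900 via (A,hash)
  {ABC}: card=6250; try (B,hash)→6400, (C,hash)→8400, (B,merge)→9150, (B,nl_idx)→12150, (C,merge)→36650, (A,hash)→37150 …(+4); best=6400 via (B,hash)

cost=6400; order=C,A,B; methods=hash,hash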